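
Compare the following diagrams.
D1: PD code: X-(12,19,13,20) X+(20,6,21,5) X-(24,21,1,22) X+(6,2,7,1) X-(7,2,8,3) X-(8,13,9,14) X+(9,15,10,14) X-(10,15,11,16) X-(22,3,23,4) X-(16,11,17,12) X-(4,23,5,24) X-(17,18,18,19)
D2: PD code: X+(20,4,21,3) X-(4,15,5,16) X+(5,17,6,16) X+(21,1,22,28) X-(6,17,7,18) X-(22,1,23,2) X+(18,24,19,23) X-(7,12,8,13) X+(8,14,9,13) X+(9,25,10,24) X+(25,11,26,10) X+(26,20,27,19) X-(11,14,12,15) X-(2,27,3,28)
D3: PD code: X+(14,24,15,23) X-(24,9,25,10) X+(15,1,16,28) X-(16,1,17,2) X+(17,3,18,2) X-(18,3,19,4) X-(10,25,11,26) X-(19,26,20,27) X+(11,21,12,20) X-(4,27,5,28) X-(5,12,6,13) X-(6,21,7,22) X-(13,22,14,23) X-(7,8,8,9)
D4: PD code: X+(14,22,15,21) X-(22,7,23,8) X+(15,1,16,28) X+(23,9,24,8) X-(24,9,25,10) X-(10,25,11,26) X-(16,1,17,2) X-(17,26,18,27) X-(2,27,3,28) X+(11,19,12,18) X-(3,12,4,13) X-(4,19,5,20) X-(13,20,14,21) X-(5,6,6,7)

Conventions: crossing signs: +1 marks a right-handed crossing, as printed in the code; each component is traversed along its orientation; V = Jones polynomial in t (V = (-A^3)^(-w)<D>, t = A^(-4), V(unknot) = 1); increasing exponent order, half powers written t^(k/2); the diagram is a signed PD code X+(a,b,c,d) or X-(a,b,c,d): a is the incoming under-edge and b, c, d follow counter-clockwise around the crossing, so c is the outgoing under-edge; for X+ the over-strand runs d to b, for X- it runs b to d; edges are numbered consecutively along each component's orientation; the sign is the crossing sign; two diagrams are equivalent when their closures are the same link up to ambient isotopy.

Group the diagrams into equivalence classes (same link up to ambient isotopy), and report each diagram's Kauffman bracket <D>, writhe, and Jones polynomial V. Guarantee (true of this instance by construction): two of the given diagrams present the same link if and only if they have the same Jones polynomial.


equivalence classes: {D1} | {D2} | {D3, D4}
D1 (bracket A^-10 + 2A^-2 - 2A^2 + A^6 - 2A^10 + A^14; 12 crossings at w = -6): V = t^-8 - 2t^-7 + t^-6 - 2t^-5 + 2t^-4 + t^-2
V(D2) = t - t^2 + 2t^3 - t^4 + t^5 - t^6  (w +2, c 14, <D> = -A^-18 + A^-14 - A^-10 + 2A^-6 - A^-2 + A^2)
D3 (bracket A^-14 - A^-10 + 2A^-6 - A^-2 + A^2 - A^6; 14 crossings at w = -6): V = -t^-6 + t^-5 - t^-4 + 2t^-3 - t^-2 + t^-1
V(D4) = -t^-6 + t^-5 - t^-4 + 2t^-3 - t^-2 + t^-1  (w -6, c 14, <D> = A^-14 - A^-10 + 2A^-6 - A^-2 + A^2 - A^6)
key observation: V(t) takes 3 values over 4 diagrams, fixing the grouping


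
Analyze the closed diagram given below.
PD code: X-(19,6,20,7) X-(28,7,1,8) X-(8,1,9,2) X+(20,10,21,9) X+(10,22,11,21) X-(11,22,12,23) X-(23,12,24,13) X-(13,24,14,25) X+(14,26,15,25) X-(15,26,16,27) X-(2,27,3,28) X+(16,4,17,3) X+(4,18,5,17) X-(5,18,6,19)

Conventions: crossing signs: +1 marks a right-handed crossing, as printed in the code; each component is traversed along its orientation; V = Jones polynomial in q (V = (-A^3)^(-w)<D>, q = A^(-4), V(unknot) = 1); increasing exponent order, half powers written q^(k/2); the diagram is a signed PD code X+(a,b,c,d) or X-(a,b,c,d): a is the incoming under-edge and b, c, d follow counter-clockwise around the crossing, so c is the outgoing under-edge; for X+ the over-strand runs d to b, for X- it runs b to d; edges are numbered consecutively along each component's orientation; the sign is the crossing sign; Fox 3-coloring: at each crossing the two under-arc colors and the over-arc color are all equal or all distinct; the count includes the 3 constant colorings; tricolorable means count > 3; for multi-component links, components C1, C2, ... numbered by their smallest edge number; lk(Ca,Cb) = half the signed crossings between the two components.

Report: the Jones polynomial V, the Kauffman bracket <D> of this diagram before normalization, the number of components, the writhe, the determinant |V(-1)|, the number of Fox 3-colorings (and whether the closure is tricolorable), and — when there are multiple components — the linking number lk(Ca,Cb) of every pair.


V(q) = -q^-4 + q^-3 + q^-1
bracket: A^-8 + 1 - A^4, w = -4
1 component, writhe -4, over 14 crossings
det 3, colorings 9 of 3^14 — tricolorable
observation: the span of V is 3, forcing >= 3 crossings in any diagram


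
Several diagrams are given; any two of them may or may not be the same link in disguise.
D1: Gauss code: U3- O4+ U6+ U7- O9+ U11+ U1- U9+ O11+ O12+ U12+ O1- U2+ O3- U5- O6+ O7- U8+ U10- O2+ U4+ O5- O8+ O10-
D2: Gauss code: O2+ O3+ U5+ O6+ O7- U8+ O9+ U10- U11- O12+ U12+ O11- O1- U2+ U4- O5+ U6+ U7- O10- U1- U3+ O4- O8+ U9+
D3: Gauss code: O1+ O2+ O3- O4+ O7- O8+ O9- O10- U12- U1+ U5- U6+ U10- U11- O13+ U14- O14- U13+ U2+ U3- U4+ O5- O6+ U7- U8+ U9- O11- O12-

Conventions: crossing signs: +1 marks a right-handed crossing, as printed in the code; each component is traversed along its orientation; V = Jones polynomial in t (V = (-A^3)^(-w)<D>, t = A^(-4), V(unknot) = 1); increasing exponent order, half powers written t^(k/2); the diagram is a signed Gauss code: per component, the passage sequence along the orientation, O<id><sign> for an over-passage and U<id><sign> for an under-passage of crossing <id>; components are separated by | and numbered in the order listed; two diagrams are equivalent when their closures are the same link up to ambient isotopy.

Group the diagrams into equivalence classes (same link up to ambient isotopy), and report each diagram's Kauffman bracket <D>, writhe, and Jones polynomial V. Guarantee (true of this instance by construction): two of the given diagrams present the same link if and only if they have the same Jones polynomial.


equivalence classes: {D1} | {D2} | {D3}
D1 (bracket A^-2 - A^2 + A^6 - A^10 + A^14; 12 crossings at w = +2): V = t^-2 - t^-1 + 1 - t + t^2
D2 (bracket -A^-14 + A^-10 - A^-6 + 2A^-2 - A^2 + 2A^6 - A^10; 12 crossings at w = +2): V = -t^-1 + 2 - t + 2t^2 - t^3 + t^4 - t^5
V(D3) = 1  [14 crossings, <D> = A^-6, w = -2]
key observation: comparing 3 Jones polynomials yields 3 groups


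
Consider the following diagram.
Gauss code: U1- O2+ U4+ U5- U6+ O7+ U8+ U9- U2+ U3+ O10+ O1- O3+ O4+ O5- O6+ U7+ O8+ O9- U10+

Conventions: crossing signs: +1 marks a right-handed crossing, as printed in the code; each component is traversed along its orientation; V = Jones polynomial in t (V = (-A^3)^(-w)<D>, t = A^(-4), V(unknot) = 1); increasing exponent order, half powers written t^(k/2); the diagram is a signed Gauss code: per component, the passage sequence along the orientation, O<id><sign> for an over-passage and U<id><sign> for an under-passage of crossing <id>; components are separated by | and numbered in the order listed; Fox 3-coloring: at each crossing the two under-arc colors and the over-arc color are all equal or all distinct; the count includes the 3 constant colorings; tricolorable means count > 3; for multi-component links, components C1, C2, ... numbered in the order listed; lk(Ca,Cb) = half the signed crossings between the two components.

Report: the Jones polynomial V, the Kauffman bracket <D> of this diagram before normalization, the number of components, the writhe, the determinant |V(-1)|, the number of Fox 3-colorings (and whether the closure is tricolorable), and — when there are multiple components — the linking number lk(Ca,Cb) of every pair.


V(t) = t + t^3 - t^4
bracket: -A^-4 + 1 + A^8, w = +4
1 component, writhe +4, over 10 crossings
det 3, colorings 9 of 3^10 — tricolorable
observation: the span of V is 3, forcing >= 3 crossings in any diagram


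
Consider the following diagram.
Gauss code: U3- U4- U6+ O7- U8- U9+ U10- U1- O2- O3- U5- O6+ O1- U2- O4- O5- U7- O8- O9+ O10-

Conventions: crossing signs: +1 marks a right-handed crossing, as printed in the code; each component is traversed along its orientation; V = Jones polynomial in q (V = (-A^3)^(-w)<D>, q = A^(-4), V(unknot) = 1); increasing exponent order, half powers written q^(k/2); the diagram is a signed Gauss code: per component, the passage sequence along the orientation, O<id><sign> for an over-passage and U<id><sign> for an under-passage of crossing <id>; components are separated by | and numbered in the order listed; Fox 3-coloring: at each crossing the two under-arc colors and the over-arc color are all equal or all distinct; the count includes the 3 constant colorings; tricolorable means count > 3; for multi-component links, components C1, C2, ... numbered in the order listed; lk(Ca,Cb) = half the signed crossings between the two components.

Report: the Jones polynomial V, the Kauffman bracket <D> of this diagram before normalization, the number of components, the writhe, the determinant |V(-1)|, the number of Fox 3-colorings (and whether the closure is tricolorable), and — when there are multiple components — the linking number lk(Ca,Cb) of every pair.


V(q) = q^-8 - 2q^-7 + q^-6 - 2q^-5 + 2q^-4 + q^-2
bracket: A^-10 + 2A^-2 - 2A^2 + A^6 - 2A^10 + A^14, w = -6
1 component, writhe -6, over 10 crossings
det 9, colorings 27 of 3^10 — tricolorable
observation: |V(-1)| = 9: so tricolorable, since 3 divides 9


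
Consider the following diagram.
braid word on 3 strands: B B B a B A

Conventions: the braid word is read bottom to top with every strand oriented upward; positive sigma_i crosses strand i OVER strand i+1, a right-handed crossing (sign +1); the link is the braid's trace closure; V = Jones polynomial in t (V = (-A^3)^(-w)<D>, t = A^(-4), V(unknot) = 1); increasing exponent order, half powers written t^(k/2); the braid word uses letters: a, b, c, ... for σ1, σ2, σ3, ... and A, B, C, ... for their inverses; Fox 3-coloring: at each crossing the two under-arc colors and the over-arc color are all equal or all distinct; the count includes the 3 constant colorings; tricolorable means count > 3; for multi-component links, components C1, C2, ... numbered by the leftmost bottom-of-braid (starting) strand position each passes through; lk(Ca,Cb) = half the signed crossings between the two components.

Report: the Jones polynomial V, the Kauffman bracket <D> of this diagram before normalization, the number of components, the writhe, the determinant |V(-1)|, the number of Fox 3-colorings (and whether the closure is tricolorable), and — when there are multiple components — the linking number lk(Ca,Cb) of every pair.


V = -t^-4 + t^-3 + t^-1
<D> = A^-8 + 1 - A^4 (w = -4)
1 component over 6 crossings, w = -4
9 Fox colorings among 3^6, |V(-1)| = 3: tricolorable
why: w = -4 (over 6 crossings) is diagram-only; (-A^3)^(4) removes it from V


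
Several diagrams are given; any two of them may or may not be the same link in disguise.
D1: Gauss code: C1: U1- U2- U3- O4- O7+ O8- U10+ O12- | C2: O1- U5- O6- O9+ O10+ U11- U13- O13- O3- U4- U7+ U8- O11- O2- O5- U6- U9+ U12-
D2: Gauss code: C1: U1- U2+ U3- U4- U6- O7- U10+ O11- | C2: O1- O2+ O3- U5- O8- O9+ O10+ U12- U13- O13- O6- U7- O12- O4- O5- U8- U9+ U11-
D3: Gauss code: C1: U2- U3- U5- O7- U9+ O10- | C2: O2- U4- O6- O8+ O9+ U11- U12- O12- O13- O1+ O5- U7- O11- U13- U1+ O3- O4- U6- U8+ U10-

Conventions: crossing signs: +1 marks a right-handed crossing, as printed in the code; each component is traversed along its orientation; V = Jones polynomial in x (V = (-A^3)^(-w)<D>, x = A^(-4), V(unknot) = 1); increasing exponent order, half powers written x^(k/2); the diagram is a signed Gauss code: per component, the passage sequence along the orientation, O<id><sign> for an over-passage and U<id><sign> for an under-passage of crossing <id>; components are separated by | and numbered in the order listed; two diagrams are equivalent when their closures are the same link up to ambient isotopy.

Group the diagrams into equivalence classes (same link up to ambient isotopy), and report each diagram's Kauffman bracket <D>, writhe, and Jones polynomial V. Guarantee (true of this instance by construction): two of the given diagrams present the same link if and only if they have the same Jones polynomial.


classes: {D1, D2, D3}
V(D1) = -x^(-15/2) + 2x^(-13/2) - 2x^(-11/2) + 2x^(-9/2) - 3x^(-7/2) + x^(-5/2) - x^(-3/2)  [13 crossings, <D> = A^-15 - A^-11 + 3A^-7 - 2A^-3 + 2A - 2A^5 + A^9, w = -7]
D2 (bracket A^-15 - A^-11 + 3A^-7 - 2A^-3 + 2A - 2A^5 + A^9; 13 crossings at w = -7): V = -x^(-15/2) + 2x^(-13/2) - 2x^(-11/2) + 2x^(-9/2) - 3x^(-7/2) + x^(-5/2) - x^(-3/2)
V(D3) = -x^(-15/2) + 2x^(-13/2) - 2x^(-11/2) + 2x^(-9/2) - 3x^(-7/2) + x^(-5/2) - x^(-3/2)  [13 crossings, <D> = A^-15 - A^-11 + 3A^-7 - 2A^-3 + 2A - 2A^5 + A^9, w = -7]
note: one V(x) for all 3 diagrams — one class (guaranteed)


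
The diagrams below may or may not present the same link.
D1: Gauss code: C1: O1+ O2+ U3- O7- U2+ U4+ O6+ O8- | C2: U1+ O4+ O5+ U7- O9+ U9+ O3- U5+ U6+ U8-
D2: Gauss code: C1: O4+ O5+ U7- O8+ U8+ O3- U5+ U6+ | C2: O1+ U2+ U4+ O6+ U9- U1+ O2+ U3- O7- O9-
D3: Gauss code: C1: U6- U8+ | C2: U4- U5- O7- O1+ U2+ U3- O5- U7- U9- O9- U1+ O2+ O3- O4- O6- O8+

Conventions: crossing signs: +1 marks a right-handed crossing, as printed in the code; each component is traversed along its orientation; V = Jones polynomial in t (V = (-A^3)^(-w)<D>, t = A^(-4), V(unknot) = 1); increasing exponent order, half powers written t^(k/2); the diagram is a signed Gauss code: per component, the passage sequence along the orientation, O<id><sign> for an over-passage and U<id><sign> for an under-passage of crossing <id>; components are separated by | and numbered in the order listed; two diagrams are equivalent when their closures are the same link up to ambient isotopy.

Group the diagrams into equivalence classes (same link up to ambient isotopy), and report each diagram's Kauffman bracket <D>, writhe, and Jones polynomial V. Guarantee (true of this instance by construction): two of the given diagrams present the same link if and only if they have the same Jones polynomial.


classes: {D1, D2} | {D3}
V(D1) = -t^(-3/2) + t^(-1/2) - 2t^(1/2) + t^(3/2) - 2t^(5/2) + t^(7/2)  [9 crossings, <D> = -A^-5 + 2A^-1 - A^3 + 2A^7 - A^11 + A^15, w = +3]
D2 (bracket -A^-5 + 2A^-1 - A^3 + 2A^7 - A^11 + A^15; 9 crossings at w = +3): V = -t^(-3/2) + t^(-1/2) - 2t^(1/2) + t^(3/2) - 2t^(5/2) + t^(7/2)
V(D3) = -t^(-1/2) - t^(1/2)  [9 crossings, <D> = A^-11 + A^-7, w = -3]
note: comparing 3 Jones polynomials yields 2 groups


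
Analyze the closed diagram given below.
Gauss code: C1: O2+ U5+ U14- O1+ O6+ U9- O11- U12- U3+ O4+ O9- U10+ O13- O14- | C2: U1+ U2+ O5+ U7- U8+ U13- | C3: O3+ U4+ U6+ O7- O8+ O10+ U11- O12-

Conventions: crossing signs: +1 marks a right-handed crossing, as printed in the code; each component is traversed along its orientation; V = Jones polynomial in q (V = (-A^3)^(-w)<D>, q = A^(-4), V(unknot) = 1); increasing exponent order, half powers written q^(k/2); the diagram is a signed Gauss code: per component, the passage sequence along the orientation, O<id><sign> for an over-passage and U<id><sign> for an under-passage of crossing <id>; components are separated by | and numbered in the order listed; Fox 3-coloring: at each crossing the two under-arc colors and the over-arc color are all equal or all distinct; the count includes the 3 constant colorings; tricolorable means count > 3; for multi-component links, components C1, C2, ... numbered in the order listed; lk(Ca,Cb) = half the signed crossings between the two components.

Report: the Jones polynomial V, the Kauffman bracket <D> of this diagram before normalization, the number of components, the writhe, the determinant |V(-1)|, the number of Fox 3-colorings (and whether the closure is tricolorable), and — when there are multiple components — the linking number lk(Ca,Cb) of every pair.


V(q) = q + 2q^3 + q^5
bracket: A^-14 + 2A^-6 + A^2, w = +2
3 components, writhe +2, over 14 crossings
lk(C1,C2) = +1
linking number lk(C1,C3) = +1
lk(C2,C3): 0
det 4, colorings 3 of 3^14 — not tricolorable
observation: the span of V is 4, within the link bound 14 + 3 - 1


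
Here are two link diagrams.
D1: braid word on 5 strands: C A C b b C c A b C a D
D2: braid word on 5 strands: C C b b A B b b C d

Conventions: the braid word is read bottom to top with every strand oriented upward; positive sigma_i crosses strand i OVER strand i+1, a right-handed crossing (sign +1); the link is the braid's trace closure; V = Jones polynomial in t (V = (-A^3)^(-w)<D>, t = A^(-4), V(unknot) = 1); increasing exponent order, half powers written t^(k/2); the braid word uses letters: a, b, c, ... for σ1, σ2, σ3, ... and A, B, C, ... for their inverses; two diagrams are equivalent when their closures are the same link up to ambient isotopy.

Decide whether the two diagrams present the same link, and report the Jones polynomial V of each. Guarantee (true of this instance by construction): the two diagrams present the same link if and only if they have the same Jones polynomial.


equivalent: yes
D1 (bracket -A^-18 + A^-14 - A^-10 + 3A^-6 - A^-2 + A^2 - A^6; 12 crossings at w = -2): V = -t^-3 + t^-2 - t^-1 + 3 - t + t^2 - t^3
V(D2) = -t^-3 + t^-2 - t^-1 + 3 - t + t^2 - t^3  (w 0, c 10, <D> = -A^-12 + A^-8 - A^-4 + 3 - A^4 + A^8 - A^12)
key observation: one V(t) for all 2 diagrams — one class (guaranteed)


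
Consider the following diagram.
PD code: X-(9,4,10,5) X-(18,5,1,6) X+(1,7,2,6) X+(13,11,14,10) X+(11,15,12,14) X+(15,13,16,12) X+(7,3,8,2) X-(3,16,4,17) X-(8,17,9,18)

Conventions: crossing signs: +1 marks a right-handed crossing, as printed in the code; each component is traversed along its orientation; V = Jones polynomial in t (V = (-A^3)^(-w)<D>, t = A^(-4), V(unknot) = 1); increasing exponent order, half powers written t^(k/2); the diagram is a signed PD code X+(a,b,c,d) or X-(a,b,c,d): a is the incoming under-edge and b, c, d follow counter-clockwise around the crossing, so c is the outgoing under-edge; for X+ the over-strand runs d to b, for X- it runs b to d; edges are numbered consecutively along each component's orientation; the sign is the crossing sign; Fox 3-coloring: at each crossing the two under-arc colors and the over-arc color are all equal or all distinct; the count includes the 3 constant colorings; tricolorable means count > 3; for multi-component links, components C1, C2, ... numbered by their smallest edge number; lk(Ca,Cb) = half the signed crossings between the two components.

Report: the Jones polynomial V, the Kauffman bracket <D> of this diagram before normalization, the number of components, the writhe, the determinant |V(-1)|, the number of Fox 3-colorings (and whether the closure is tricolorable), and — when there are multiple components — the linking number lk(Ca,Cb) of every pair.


V = t + t^3 - t^4
<D> = A^-13 - A^-9 - A^-1 (w = +1)
1 component over 9 crossings, w = +1
9 Fox colorings among 3^9, |V(-1)| = 3: tricolorable
why: det 3 = |V(-1)|; divisible by 3, so tricolorable


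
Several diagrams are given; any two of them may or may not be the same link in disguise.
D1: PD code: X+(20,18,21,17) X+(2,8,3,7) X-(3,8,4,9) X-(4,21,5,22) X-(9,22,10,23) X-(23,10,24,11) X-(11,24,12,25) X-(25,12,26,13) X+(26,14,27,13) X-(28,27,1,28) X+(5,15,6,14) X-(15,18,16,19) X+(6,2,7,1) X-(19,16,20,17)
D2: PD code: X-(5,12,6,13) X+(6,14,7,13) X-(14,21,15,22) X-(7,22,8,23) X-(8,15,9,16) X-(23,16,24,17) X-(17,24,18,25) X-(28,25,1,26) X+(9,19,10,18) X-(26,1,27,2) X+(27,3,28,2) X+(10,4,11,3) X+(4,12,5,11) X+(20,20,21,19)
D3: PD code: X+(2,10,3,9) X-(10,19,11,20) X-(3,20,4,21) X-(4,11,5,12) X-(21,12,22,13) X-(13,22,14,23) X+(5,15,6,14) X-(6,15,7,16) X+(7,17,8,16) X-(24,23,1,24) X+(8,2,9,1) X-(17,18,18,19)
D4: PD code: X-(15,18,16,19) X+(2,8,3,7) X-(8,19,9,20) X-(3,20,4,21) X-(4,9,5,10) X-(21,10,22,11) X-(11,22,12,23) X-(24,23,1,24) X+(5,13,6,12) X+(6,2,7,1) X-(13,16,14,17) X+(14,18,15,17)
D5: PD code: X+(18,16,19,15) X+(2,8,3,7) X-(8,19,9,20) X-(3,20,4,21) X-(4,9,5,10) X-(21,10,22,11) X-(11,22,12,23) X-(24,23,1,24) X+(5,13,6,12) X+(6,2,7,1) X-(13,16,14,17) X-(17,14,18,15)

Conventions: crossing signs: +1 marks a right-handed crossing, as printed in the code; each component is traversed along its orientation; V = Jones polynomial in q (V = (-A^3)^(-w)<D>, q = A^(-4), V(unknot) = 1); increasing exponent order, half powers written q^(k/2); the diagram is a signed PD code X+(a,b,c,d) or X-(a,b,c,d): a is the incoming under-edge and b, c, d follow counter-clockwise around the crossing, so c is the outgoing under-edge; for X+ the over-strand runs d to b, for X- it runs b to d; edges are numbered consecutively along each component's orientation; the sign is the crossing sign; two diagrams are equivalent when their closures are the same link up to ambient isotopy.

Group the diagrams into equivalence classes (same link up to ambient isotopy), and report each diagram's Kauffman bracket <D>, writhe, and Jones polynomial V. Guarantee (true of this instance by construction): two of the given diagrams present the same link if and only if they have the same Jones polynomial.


classes: {D1, D2, D3, D4, D5}
V(D1) = -q^-4 + q^-3 + q^-1  [14 crossings, <D> = A^-8 + 1 - A^4, w = -4]
V(D2) = -q^-4 + q^-3 + q^-1  [14 crossings, <D> = A^-2 + A^6 - A^10, w = -2]
D3 (bracket A^-8 + 1 - A^4; 12 crossings at w = -4): V = -q^-4 + q^-3 + q^-1
V(D4) = -q^-4 + q^-3 + q^-1  [12 crossings, <D> = A^-8 + 1 - A^4, w = -4]
V(D5) = -q^-4 + q^-3 + q^-1  [12 crossings, <D> = A^-8 + 1 - A^4, w = -4]
insight: all 5 diagrams share one V(q), hence one class


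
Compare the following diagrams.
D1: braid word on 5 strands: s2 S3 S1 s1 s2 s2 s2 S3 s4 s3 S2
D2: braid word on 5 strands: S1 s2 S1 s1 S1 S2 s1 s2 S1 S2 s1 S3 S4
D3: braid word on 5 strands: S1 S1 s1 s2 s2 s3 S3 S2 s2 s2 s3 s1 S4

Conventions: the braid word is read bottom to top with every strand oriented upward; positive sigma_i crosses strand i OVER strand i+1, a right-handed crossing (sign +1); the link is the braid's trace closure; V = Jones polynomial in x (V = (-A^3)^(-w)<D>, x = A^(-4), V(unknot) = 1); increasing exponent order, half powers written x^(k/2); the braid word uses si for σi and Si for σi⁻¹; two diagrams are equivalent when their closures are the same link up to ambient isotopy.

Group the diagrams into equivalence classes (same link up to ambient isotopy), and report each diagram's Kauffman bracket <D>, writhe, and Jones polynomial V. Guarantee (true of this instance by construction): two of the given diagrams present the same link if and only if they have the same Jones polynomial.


grouping into links: {D1, D3} | {D2}
V(D1) = -x^(1/2) - x^(3/2) - x^(5/2) + x^(9/2)  (w +3, c 11, <D> = -A^-9 + A^-1 + A^3 + A^7)
V(D2) = -x^(-5/2) - x^(-1/2)  [13 crossings, <D> = A^-7 + A, w = -3]
V(D3) = -x^(1/2) - x^(3/2) - x^(5/2) + x^(9/2)  [13 crossings, <D> = -A^-9 + A^-1 + A^3 + A^7, w = +3]
why: V(x) takes 2 values over 3 diagrams, fixing the grouping


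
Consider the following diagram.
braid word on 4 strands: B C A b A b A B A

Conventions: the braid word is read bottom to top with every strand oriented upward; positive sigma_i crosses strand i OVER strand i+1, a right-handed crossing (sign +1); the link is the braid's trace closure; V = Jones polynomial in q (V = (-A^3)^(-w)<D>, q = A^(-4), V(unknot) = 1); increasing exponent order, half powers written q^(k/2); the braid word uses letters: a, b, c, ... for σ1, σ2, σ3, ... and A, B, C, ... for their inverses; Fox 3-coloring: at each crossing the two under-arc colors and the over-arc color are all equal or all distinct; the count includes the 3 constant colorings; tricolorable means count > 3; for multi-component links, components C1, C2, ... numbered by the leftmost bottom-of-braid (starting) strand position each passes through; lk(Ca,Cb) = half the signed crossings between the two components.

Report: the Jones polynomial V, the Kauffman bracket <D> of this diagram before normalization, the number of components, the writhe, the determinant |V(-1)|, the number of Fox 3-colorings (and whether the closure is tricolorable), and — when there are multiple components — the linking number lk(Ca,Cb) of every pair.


V(q) = -q^-6 + q^-5 - q^-4 + 2q^-3 - q^-2 + q^-1
bracket: -A^-11 + A^-7 - 2A^-3 + A - A^5 + A^9, w = -5
1 component, writhe -5, over 9 crossings
det 7, colorings 3 of 3^9 — not tricolorable
observation: the span of V is 5, forcing >= 5 crossings in any diagram


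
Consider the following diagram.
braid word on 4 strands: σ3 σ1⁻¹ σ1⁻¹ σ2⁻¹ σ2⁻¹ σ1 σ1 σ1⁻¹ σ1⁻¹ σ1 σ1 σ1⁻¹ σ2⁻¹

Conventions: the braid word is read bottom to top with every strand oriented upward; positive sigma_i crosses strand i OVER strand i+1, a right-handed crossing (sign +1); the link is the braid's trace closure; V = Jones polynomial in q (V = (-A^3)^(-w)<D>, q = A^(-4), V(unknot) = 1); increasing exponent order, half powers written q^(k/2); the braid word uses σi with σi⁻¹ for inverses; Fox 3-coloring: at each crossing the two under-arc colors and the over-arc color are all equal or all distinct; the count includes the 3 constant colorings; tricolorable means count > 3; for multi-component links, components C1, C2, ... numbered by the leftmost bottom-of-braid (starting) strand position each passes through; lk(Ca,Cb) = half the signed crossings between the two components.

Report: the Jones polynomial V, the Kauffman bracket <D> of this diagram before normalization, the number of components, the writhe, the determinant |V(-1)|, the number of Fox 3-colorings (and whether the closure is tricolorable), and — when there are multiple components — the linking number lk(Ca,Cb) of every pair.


Jones polynomial: V(q) = -q^-6 + q^-5 - q^-4 + 2q^-3 - q^-2 + q^-1
<D> = -A^-5 + A^-1 - 2A^3 + A^7 - A^11 + A^15; writhe -3
components 1, writhe -3 (13 crossings)
3-colorings: 3 of 3^13, det 7 — not tricolorable
note: |V(-1)| = 7: so not tricolorable, since 3 does not divide 7


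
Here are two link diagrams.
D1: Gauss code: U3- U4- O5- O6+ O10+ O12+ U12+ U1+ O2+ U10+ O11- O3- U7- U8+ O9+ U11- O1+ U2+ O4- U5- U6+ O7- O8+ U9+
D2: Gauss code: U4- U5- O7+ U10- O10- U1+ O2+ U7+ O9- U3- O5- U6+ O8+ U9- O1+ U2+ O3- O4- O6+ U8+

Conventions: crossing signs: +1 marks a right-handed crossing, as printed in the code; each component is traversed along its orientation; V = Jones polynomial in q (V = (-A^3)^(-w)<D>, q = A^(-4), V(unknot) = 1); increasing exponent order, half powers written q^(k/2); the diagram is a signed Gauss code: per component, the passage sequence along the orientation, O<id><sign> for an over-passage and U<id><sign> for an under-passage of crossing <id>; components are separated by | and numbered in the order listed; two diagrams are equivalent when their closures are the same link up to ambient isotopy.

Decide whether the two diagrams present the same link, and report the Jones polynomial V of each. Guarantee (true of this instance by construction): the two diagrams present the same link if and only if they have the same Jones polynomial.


equivalent: yes
V(D1) = q + q^3 - q^4  (w +2, c 12, <D> = -A^-10 + A^-6 + A^2)
V(D2) = q + q^3 - q^4  (w 0, c 10, <D> = -A^-16 + A^-12 + A^-4)
why: Reidemeister moves carry D1 (12 crossings) to D2 (10)


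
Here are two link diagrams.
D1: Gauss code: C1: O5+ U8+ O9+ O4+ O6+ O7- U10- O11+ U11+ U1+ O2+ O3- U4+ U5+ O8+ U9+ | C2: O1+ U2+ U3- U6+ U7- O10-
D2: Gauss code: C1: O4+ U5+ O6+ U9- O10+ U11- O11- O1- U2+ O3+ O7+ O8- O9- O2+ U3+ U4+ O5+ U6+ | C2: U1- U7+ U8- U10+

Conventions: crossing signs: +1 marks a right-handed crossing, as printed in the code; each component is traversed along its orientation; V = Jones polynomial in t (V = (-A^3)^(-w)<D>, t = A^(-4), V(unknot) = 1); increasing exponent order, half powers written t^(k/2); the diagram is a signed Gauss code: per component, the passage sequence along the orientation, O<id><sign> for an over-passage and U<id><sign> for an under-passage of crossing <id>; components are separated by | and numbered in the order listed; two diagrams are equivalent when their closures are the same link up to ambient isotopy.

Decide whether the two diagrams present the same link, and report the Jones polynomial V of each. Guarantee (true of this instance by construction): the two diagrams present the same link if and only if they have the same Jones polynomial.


equivalent: yes
V(D1) = -t^(1/2) - t^(3/2) - t^(5/2) + t^(9/2)  (w +5, c 11, <D> = -A^-3 + A^5 + A^9 + A^13)
D2 (bracket -A^-9 + A^-1 + A^3 + A^7; 11 crossings at w = +3): V = -t^(1/2) - t^(3/2) - t^(5/2) + t^(9/2)
why: Reidemeister moves carry D1 (11 crossings) to D2 (11)


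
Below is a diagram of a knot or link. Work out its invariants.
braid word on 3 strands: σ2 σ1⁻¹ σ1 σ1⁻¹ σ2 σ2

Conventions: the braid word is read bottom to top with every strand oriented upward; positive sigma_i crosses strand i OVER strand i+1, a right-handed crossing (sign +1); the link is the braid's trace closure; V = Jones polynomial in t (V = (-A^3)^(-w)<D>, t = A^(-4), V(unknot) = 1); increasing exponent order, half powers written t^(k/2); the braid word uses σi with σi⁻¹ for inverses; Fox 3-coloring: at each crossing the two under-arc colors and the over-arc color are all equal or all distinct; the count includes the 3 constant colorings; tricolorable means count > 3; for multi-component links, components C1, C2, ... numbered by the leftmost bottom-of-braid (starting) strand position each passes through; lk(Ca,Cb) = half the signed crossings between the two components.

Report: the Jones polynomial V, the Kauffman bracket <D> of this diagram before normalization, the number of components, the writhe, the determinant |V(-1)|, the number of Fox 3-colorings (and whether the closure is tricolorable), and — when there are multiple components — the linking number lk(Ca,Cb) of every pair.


V = t + t^3 - t^4
<D> = -A^-10 + A^-6 + A^2 (w = +2)
1 component over 6 crossings, w = +2
9 Fox colorings among 3^6, |V(-1)| = 3: tricolorable
why: V spans 3 powers of t: at least 3 crossings in any diagram


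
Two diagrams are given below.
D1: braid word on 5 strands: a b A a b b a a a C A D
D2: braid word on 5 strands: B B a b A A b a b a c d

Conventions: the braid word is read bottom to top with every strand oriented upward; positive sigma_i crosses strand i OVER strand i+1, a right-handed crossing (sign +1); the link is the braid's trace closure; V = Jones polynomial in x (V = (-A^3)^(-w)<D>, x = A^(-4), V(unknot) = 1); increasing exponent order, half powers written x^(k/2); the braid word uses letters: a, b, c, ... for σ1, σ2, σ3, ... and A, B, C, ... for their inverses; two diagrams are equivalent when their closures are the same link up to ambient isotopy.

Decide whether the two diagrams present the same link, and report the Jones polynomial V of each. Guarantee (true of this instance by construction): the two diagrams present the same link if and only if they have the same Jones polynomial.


equivalent: no
V(D1) = x^2 + 2x^4 - 2x^5 + x^6 - 2x^7 + x^8  (w +4, c 12, <D> = A^-20 - 2A^-16 + A^-12 - 2A^-8 + 2A^-4 + A^4)
D2 (bracket -A^-8 + A^-4 - 1 + 2A^4 - A^8 + 2A^12 - A^16; 12 crossings at w = +4): V = -x^-1 + 2 - x + 2x^2 - x^3 + x^4 - x^5
why: 2 classes among 2 diagrams; unequal V(x) rules out equality


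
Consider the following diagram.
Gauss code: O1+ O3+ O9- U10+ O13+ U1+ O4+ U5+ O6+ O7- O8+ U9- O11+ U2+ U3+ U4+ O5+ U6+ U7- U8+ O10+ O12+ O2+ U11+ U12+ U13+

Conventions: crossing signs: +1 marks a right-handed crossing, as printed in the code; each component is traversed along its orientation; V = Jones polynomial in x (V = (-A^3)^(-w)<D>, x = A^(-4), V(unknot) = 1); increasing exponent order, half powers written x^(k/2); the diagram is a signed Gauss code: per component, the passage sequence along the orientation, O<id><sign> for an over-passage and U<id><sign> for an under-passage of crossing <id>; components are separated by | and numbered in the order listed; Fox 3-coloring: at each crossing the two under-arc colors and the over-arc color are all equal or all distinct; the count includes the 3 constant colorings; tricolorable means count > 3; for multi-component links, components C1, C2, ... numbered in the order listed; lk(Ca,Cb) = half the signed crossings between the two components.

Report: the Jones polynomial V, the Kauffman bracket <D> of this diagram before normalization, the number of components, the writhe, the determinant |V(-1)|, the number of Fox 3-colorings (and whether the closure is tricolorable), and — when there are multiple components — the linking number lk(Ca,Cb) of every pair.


Jones polynomial: V(x) = x^3 + x^5 - x^8
<D> = A^-5 - A^7 - A^15; writhe +9
components 1, writhe +9 (13 crossings)
3-colorings: 9 of 3^13, det 3 — tricolorable
note: w = +9 shifts under R1 moves; the (-A^3)^(-9) factor cancels that in V


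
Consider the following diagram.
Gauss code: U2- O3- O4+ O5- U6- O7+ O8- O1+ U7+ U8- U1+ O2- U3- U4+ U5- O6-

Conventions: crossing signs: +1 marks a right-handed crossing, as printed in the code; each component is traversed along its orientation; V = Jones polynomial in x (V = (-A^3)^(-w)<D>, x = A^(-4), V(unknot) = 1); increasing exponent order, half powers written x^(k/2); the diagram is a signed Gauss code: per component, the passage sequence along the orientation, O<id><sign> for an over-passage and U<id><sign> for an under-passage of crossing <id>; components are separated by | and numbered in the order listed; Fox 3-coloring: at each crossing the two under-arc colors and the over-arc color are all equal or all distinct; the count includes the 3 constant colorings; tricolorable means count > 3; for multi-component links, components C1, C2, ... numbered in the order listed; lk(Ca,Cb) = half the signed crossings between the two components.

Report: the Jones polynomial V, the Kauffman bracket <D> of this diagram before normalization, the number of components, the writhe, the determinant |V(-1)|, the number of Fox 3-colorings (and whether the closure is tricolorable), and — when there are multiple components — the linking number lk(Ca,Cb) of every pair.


V(x) = -x^-4 + x^-3 + x^-1
bracket: A^-2 + A^6 - A^10, w = -2
1 component, writhe -2, over 8 crossings
det 3, colorings 9 of 3^8 — tricolorable
observation: the span of V is 3, forcing >= 3 crossings in any diagram


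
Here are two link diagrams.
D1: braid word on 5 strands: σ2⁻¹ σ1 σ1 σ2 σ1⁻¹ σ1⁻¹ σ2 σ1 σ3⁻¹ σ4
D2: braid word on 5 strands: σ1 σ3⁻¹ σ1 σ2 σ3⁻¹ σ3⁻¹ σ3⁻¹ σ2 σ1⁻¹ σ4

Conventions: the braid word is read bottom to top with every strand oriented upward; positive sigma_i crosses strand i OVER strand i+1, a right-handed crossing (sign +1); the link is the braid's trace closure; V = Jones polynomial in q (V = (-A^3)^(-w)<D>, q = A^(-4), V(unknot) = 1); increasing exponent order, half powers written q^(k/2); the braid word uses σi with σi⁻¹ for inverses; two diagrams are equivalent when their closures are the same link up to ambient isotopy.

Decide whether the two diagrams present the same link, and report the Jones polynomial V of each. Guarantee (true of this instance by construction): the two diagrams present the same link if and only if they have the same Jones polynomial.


same link: no
V(D1) = -q^-1 + 2 - q + 2q^2 - q^3 + q^4 - q^5  [10 crossings, <D> = -A^-14 + A^-10 - A^-6 + 2A^-2 - A^2 + 2A^6 - A^10, w = +2]
V(D2) = q^-5 - 2q^-4 + 2q^-3 - 2q^-2 + 2q^-1 - 1 + q  (w 0, c 10, <D> = A^-4 - 1 + 2A^4 - 2A^8 + 2A^12 - 2A^16 + A^20)
note: V(q) takes 2 values over 2 diagrams, fixing the grouping


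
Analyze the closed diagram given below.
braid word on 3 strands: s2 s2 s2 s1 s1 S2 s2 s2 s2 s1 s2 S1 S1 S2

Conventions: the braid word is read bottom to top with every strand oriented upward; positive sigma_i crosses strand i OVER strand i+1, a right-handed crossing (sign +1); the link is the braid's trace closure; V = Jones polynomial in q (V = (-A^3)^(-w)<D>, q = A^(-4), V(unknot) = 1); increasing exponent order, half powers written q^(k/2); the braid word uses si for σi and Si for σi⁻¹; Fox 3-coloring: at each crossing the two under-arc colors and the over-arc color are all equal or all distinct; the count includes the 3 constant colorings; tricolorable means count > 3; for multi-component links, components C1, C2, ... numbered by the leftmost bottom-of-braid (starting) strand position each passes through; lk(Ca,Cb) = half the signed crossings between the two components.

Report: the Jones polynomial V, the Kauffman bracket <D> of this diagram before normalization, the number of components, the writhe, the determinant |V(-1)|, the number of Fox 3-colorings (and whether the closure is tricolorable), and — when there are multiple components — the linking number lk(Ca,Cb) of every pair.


V(q) = q^2 + 2q^4 - 2q^5 + q^6 - 2q^7 + q^8
bracket: A^-14 - 2A^-10 + A^-6 - 2A^-2 + 2A^2 + A^10, w = +6
1 component, writhe +6, over 14 crossings
det 9, colorings 27 of 3^14 — tricolorable
observation: the span of V is 6, forcing >= 6 crossings in any diagram


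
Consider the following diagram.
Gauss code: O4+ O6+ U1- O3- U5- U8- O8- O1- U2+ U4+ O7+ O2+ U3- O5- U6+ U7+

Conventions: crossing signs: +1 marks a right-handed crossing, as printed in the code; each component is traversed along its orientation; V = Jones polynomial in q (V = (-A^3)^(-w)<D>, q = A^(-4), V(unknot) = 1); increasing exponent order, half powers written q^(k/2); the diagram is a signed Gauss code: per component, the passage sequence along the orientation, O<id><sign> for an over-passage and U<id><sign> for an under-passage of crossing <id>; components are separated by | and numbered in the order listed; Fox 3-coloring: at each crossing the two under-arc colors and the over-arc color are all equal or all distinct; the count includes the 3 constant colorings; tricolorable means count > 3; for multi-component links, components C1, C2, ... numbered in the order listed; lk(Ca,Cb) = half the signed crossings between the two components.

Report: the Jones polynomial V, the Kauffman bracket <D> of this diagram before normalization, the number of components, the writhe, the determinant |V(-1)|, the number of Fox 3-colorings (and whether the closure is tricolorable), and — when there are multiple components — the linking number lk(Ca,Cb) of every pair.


V = -q^-3 + 2q^-2 - 2q^-1 + 3 - 2q + 2q^2 - q^3
<D> = -A^-12 + 2A^-8 - 2A^-4 + 3 - 2A^4 + 2A^8 - A^12 (w = 0)
1 component over 8 crossings, w = 0
3 Fox colorings among 3^8, |V(-1)| = 13: not tricolorable
why: the span of V is 6, forcing >= 6 crossings in any diagram


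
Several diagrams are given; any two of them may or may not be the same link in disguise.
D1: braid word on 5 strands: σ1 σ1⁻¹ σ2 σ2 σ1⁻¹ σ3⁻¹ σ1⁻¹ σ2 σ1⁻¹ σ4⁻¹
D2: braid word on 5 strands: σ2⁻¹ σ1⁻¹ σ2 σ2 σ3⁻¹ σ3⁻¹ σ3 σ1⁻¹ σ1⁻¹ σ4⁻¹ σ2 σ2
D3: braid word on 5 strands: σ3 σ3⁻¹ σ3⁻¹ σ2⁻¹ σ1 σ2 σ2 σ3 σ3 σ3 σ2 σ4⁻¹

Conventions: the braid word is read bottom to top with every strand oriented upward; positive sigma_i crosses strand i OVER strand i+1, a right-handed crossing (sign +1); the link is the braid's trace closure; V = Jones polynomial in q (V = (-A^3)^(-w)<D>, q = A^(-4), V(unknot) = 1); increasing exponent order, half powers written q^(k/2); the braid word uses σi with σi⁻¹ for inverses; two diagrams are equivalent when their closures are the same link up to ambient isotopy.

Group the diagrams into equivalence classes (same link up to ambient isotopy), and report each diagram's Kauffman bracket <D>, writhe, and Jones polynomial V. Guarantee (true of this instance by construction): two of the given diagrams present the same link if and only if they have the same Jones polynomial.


classes: {D1, D2} | {D3}
V(D1) = -q^-3 + 2q^-2 - 2q^-1 + 3 - 2q + 2q^2 - q^3  [10 crossings, <D> = -A^-18 + 2A^-14 - 2A^-10 + 3A^-6 - 2A^-2 + 2A^2 - A^6, w = -2]
V(D2) = -q^-3 + 2q^-2 - 2q^-1 + 3 - 2q + 2q^2 - q^3  (w -2, c 12, <D> = -A^-18 + 2A^-14 - 2A^-10 + 3A^-6 - 2A^-2 + 2A^2 - A^6)
D3 (bracket -A^-12 + A^-8 - A^-4 + 2 - A^4 + A^8; 12 crossings at w = +4): V = q - q^2 + 2q^3 - q^4 + q^5 - q^6
note: comparing 3 Jones polynomials yields 2 groups


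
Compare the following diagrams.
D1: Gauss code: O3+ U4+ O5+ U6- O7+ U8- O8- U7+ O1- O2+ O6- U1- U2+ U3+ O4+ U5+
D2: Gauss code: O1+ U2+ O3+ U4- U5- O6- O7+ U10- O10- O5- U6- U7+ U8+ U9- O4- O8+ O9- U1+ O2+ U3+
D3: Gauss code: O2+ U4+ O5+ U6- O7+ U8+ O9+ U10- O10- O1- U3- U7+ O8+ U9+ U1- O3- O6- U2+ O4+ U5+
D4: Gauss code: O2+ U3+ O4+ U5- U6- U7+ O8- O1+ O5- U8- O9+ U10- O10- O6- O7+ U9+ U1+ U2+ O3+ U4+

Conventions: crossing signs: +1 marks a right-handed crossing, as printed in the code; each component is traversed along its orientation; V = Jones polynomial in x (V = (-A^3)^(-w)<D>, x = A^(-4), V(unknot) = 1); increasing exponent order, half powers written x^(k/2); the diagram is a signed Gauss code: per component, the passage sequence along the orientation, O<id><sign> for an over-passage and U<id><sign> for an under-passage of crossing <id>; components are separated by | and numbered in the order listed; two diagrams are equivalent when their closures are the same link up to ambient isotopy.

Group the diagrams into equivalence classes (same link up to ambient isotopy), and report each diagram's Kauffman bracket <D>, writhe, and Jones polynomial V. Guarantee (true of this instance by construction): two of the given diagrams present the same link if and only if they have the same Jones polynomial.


grouping into links: {D1, D2, D3, D4}
V(D1) = x + x^3 - x^4  (w +2, c 8, <D> = -A^-10 + A^-6 + A^2)
D2 (bracket -A^-16 + A^-12 + A^-4; 10 crossings at w = 0): V = x + x^3 - x^4
D3 (bracket -A^-10 + A^-6 + A^2; 10 crossings at w = +2): V = x + x^3 - x^4
D4 (bracket -A^-10 + A^-6 + A^2; 10 crossings at w = +2): V = x + x^3 - x^4
key observation: all 4 diagrams share one V(x), hence one class
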